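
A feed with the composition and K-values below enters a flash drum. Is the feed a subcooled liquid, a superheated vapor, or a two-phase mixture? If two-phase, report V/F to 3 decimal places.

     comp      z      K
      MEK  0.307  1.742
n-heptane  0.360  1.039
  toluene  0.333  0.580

two-phase, V/F = 0.516

ΣzᵢKᵢ = 1.102; Σzᵢ/Kᵢ = 1.097.
Both exceed 1, so a two-phase solution exists.
Let ψ = V/F and solve Σ zᵢ(Kᵢ−1)/(1+ψ(Kᵢ−1)) = 0.
Newton–Raphson from ψ = 0.68:
  ψ = 0.680: g = -0.0307, g' = -0.190 → ψ = 0.519
  ψ = 0.519: g = -0.0006, g' = -0.185 → ψ = 0.516
Converged at ψ = 0.516.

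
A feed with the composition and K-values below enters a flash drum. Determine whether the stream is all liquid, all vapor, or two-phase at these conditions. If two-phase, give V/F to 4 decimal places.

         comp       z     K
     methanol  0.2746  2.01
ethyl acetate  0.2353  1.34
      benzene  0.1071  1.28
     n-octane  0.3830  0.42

ΣzᵢKᵢ = 1.1652; Σzᵢ/Kᵢ = 1.3078.
Both exceed 1, so a two-phase solution exists.
Newton iteration, ψ⁰ = 0.31:
  ψ = 0.3100: g = 0.04035, g' = -0.3834 → ψ = 0.4152
  ψ = 0.4152: g = -0.00025, g' = -0.3902 → ψ = 0.4146
Converged at ψ = 0.4146.

two-phase, V/F = 0.4146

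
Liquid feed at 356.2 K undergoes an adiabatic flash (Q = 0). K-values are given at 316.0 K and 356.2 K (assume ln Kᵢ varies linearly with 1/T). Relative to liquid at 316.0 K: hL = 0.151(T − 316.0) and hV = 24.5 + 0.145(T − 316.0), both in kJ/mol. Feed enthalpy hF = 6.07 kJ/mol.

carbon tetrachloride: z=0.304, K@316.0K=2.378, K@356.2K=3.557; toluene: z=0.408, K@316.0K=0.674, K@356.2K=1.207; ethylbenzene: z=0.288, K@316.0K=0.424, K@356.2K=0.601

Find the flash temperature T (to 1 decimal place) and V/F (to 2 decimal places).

T = 317.8 K, V/F = 0.24

Adiabatic flash: solve Rachford–Rice at each trial T, then check hF = ψ·hV(T) + (1−ψ)·hL(T).
  T = 316.0 K: K = (2.378, 0.674, 0.424), RR gives ψ = 0.197, H_out = 4.836 kJ/mol
  T = 356.2 K: K = (3.557, 1.207, 0.601), RR gives ψ = 1.000, H_out = 30.329 kJ/mol
  T = 336.1 K: K = (2.944, 0.918, 0.510), RR gives ψ = 0.700, H_out = 20.100 kJ/mol
  T = 326.1 K: K = (2.656, 0.791, 0.467), RR gives ψ = 0.432, H_out = 12.085 kJ/mol
  T = 321.1 K: K = (2.517, 0.732, 0.445), RR gives ψ = 0.313, H_out = 8.418 kJ/mol
  T = 318.6 K: K = (2.448, 0.703, 0.435), RR gives ψ = 0.255, H_out = 6.648 kJ/mol
  T = 317.3 K: K = (2.413, 0.688, 0.429), RR gives ψ = 0.226, H_out = 5.739 kJ/mol
Linear interpolation between T = 317.3 (H_out = 5.739) and T = 318.6 (H_out = 6.648) on hF = 6.07 gives T ≈ 317.8 K, at which ψ = 0.24.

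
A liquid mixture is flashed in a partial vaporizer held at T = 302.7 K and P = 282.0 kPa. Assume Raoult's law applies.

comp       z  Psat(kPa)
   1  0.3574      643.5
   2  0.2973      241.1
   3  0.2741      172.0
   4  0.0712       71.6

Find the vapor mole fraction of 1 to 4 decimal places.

Raoult's law: Kᵢ = Pᵢˢᵃᵗ/P = Pᵢˢᵃᵗ/282.0.
  K_1 = 643.5/282.0 = 2.281915, K_2 = 241.1/282.0 = 0.854965, K_3 = 172.0/282.0 = 0.609929, K_4 = 71.6/282.0 = 0.253901
Material balance + equilibrium reduce to Σ zᵢ(Kᵢ−1)/(1+ψ(Kᵢ−1)) = 0.
Check two-phase: ΣzᵢKᵢ = 1.2550 > 1 and Σzᵢ/Kᵢ = 1.2342 > 1, so g(0) = 0.2550 > 0 and g(1) = -0.2342 < 0.
Iterate (Newton) starting at ψ = 0.5:
  ψ = 0.5000: g = 0.01516, g' = -0.3906 → ψ = 0.5388
Converged at ψ = 0.5388.
Compositions from xᵢ = zᵢ/(1+ψ(Kᵢ−1)), yᵢ = Kᵢxᵢ:
  1: x = 0.2114, y = 0.4824
  2: x = 0.3225, y = 0.2757
  3: x = 0.3470, y = 0.2117
  4: x = 0.1191, y = 0.0302

y_1 = 0.4824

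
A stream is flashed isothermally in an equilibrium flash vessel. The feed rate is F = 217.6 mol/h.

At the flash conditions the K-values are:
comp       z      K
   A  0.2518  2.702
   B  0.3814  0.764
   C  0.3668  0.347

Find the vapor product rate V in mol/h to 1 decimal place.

V = 27.1 mol/h

Let ψ = V/F and solve Σ zᵢ(Kᵢ−1)/(1+ψ(Kᵢ−1)) = 0.
g(0) = ΣzᵢKᵢ − 1 = 0.0990 and g(1) = 1 − Σzᵢ/Kᵢ = -0.6495, so a root lies in (0, 1).
Newton iteration, ψ⁰ = 0.5:
  ψ = 0.5000: g = -0.22616, g' = -0.5850 → ψ = 0.1134
  ψ = 0.1134: g = 0.00806, g' = -0.7173 → ψ = 0.1246
  ψ = 0.1246: g = 0.00007, g' = -0.7043 → ψ = 0.1248
Converged at ψ = 0.1248.
Then V = ψ·F = 0.1248·217.6 = 27.1 mol/h and L = F − V = 190.5 mol/h.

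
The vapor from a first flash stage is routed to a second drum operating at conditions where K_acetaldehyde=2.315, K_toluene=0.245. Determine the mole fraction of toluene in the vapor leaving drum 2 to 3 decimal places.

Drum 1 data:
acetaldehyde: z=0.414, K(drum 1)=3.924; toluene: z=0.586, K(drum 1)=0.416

Drum 1:
Rachford–Rice: g(ψ₁) = Σ zᵢ(Kᵢ−1)/(1+ψ₁(Kᵢ−1)) = 0.
Check two-phase: ΣzᵢKᵢ = 1.868 > 1 and Σzᵢ/Kᵢ = 1.514 > 1, so g(0) = 0.868 > 0 and g(1) = -0.514 < 0.
Iterate (Newton) starting at ψ₁ = 0.5:
  ψ₁ = 0.500: g = 0.0083, g' = -0.983 → ψ₁ = 0.508
Converged at ψ₁ = 0.508.
Drum-1 compositions:
  acetaldehyde: x = 0.166, y = 0.653
  toluene: x = 0.834, y = 0.347
Drum-2 feed = drum-1 vapor: z₂ = (0.6533, 0.3467).
Drum 2:
Material balance + equilibrium reduce to Σ zᵢ(Kᵢ−1)/(1+ψ₂(Kᵢ−1)) = 0.
g(0) = ΣzᵢKᵢ − 1 = 0.597 and g(1) = 1 − Σzᵢ/Kᵢ = -0.697, so a root lies in (0, 1).
Binary case is linear: z₁(K₁−1)(1+ψ₂(K₂−1)) + z₂(K₂−1)(1+ψ₂(K₁−1)) = 0
⇒ ψ₂ = [z₁(K₁−1)+z₂(K₂−1)] / [−(K₁−1)(K₂−1)] = 0.5972/0.9928 = 0.602
  acetaldehyde: x = 0.365, y = 0.844
  toluene: x = 0.635, y = 0.156

y_toluene (drum 2) = 0.156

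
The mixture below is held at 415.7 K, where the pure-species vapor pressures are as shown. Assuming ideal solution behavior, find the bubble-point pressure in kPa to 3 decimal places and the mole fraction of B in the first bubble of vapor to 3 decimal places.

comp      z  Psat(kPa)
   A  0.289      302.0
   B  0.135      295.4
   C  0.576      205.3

Pbub = 245.410 kPa, y_B = 0.162

At the bubble point ψ → 0, so ΣzᵢKᵢ = 1 with Kᵢ = Pᵢˢᵃᵗ/P ⇒ P = ΣzᵢPᵢˢᵃᵗ.
P = 0.289·302.0 + 0.135·295.4 + 0.576·205.3 = 245.410 kPa
yᵢ = zᵢPᵢˢᵃᵗ/P ⇒ y_B = 0.135·295.4/245.410 = 0.162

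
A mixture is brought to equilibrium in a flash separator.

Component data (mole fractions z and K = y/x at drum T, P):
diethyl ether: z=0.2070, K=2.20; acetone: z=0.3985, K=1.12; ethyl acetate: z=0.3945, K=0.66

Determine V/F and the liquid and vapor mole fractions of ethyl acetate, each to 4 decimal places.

V/F = 0.7181, x_ethyl acetate = 0.5219, y_ethyl acetate = 0.3445

Material balance + equilibrium reduce to Σ zᵢ(Kᵢ−1)/(1+V/F(Kᵢ−1)) = 0.
Feasibility: ΣzᵢKᵢ = 1.1621, Σzᵢ/Kᵢ = 1.0476 — both > 1, two phases present.
Newton–Raphson from V/F = 0.5:
  V/F = 0.5000: g = 0.03876, g' = -0.1877 → V/F = 0.7065
  V/F = 0.7065: g = 0.00198, g' = -0.1712 → V/F = 0.7181
Converged at V/F = 0.7181.
Compositions from xᵢ = zᵢ/(1+V/F(Kᵢ−1)), yᵢ = Kᵢxᵢ:
  diethyl ether: x = 0.1112, y = 0.2446
  acetone: x = 0.3669, y = 0.4109
  ethyl acetate: x = 0.5219, y = 0.3445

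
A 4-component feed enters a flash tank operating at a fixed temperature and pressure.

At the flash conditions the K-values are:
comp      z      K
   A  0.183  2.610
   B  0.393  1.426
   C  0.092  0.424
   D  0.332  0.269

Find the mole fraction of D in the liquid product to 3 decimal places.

Rachford–Rice: g(ψ) = Σ zᵢ(Kᵢ−1)/(1+ψ(Kᵢ−1)) = 0.
g(0) = ΣzᵢKᵢ − 1 = 0.166 and g(1) = 1 − Σzᵢ/Kᵢ = -0.797, so a root lies in (0, 1).
Newton–Raphson from ψ = 0.35:
  ψ = 0.350: g = -0.0584, g' = -0.616 → ψ = 0.255
  ψ = 0.255: g = -0.0007, g' = -0.606 → ψ = 0.254
Converged at ψ = 0.254.
Compositions from xᵢ = zᵢ/(1+ψ(Kᵢ−1)), yᵢ = Kᵢxᵢ:
  A: x = 0.130, y = 0.339
  B: x = 0.355, y = 0.506
  C: x = 0.108, y = 0.046
  D: x = 0.408, y = 0.110

x_D = 0.408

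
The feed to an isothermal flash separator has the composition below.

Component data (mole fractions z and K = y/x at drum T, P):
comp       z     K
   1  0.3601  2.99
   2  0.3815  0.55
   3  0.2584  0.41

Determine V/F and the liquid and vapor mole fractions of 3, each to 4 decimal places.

V/F = 0.3861, x_3 = 0.3346, y_3 = 0.1372

Rachford–Rice: g(V/F) = Σ zᵢ(Kᵢ−1)/(1+V/F(Kᵢ−1)) = 0.
g(0) = ΣzᵢKᵢ − 1 = 0.3925 and g(1) = 1 − Σzᵢ/Kᵢ = -0.4443, so a root lies in (0, 1).
Newton–Raphson from V/F = 0.5:
  V/F = 0.5000: g = -0.07857, g' = -0.6679 → V/F = 0.3824
  V/F = 0.3824: g = 0.00273, g' = -0.7226 → V/F = 0.3861
Converged at V/F = 0.3861.
Compositions from xᵢ = zᵢ/(1+V/F(Kᵢ−1)), yᵢ = Kᵢxᵢ:
  1: x = 0.2036, y = 0.6088
  2: x = 0.4617, y = 0.2540
  3: x = 0.3346, y = 0.1372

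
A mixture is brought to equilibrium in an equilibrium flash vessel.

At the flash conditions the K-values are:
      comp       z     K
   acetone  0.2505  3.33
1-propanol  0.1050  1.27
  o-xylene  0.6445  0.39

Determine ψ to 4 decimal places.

Newton iteration, ψ⁰ = 0.35:
  ψ = 0.3500: g = -0.15247, g' = -0.8067 → ψ = 0.1610
  ψ = 0.1610: g = 0.01567, g' = -1.0211 → ψ = 0.1763
  ψ = 0.1763: g = 0.00023, g' = -0.9913 → ψ = 0.1766
Converged at ψ = 0.1766.

ψ = 0.1766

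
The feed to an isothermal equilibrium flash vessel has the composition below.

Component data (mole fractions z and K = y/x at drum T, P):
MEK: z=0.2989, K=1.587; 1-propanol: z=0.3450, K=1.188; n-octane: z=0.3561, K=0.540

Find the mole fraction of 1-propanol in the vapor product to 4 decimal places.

Rachford–Rice: g(ψ) = Σ zᵢ(Kᵢ−1)/(1+ψ(Kᵢ−1)) = 0.
Feasibility: ΣzᵢKᵢ = 1.0765, Σzᵢ/Kᵢ = 1.1382 — both > 1, two phases present.
Iterate (Newton) starting at ψ = 0.65:
  ψ = 0.6500: g = -0.04888, g' = -0.2170 → ψ = 0.4247
  ψ = 0.4247: g = -0.00308, g' = -0.1928 → ψ = 0.4088
  ψ = 0.4088: g = -0.00001, g' = -0.1918 → ψ = 0.4087
Converged at ψ = 0.4087.
Compositions from xᵢ = zᵢ/(1+ψ(Kᵢ−1)), yᵢ = Kᵢxᵢ:
  MEK: x = 0.2411, y = 0.3826
  1-propanol: x = 0.3204, y = 0.3806
  n-octane: x = 0.4386, y = 0.2368

y_1-propanol = 0.3806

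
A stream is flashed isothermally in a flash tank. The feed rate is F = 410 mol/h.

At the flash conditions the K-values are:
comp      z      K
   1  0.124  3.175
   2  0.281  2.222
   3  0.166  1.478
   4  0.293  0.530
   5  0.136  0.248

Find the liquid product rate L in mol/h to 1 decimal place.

L = 164.9 mol/h

Rachford–Rice: g(β) = Σ zᵢ(Kᵢ−1)/(1+β(Kᵢ−1)) = 0.
Check two-phase: ΣzᵢKᵢ = 1.452 > 1 and Σzᵢ/Kᵢ = 1.379 > 1, so g(0) = 0.452 > 0 and g(1) = -0.379 < 0.
Iterate (Newton) starting at β = 0.58:
  β = 0.580: g = 0.0116, g' = -0.646 → β = 0.598
Converged at β = 0.598.
Then V = β·F = 0.5979·410 = 245.1 mol/h and L = F − V = 164.9 mol/h.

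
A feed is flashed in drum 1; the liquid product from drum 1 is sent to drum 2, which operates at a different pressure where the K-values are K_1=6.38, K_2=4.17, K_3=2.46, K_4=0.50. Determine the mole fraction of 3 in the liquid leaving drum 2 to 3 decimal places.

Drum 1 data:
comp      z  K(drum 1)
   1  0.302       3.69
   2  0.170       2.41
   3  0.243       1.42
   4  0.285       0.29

x_3 (drum 2) = 0.109

Drum 1:
Let ψ₁ = V/F and solve Σ zᵢ(Kᵢ−1)/(1+ψ₁(Kᵢ−1)) = 0.
Feasibility: ΣzᵢKᵢ = 1.952, Σzᵢ/Kᵢ = 1.306 — both > 1, two phases present.
Newton iteration, ψ₁⁰ = 0.49:
  ψ₁ = 0.490: g = 0.2665, g' = -0.892 → ψ₁ = 0.789
  ψ₁ = 0.789: g = -0.0095, g' = -1.066 → ψ₁ = 0.780
Converged at ψ₁ = 0.780.
Drum-1 compositions:
  1: x = 0.097, y = 0.360
  2: x = 0.081, y = 0.195
  3: x = 0.183, y = 0.260
  4: x = 0.638, y = 0.185
Drum-2 feed = drum-1 liquid: z₂ = (0.0975, 0.0810, 0.1831, 0.6385).
Drum 2:
Material balance + equilibrium reduce to Σ zᵢ(Kᵢ−1)/(1+ψ₂(Kᵢ−1)) = 0.
Feasibility: ΣzᵢKᵢ = 1.729, Σzᵢ/Kᵢ = 1.386 — both > 1, two phases present.
Newton iteration, ψ₂⁰ = 0.46:
  ψ₂ = 0.460: g = 0.0007, g' = -0.777 → ψ₂ = 0.461
Converged at ψ₂ = 0.461.
  1: x = 0.028, y = 0.179
  2: x = 0.033, y = 0.137
  3: x = 0.109, y = 0.269
  4: x = 0.830, y = 0.415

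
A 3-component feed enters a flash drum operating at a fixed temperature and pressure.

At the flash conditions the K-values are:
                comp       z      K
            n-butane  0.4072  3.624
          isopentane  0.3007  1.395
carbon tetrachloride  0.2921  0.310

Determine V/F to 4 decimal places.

Iterate (Newton) starting at V/F = 0.44:
  V/F = 0.4400: g = 0.30770, g' = -0.9248 → V/F = 0.7727
  V/F = 0.7727: g = 0.01217, g' = -0.9716 → V/F = 0.7852
  V/F = 0.7852: g = -0.00011, g' = -0.9891 → V/F = 0.7851
Converged at V/F = 0.7851.

V/F = 0.7851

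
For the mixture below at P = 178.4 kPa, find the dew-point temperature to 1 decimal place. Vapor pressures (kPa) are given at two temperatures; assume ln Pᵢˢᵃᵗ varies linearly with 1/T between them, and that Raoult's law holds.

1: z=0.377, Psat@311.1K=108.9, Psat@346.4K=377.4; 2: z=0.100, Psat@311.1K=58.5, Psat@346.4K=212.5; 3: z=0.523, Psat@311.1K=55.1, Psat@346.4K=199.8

T = 336.9 K

Dew-point temperature: Σzᵢ·P/Pᵢˢᵃᵗ(T) = 1. Interpolate ln Pᵢˢᵃᵗ = aᵢ + bᵢ/T.
  T = 311.1 K: ΣzᵢP/Pᵢˢᵃᵗ = 2.6159
  T = 346.4 K: ΣzᵢP/Pᵢˢᵃᵗ = 0.7291
  T = 328.8 K: ΣzᵢP/Pᵢˢᵃᵗ = 1.3321
  T = 337.6 K: ΣzᵢP/Pᵢˢᵃᵗ = 0.9778
  T = 333.2 K: ΣzᵢP/Pᵢˢᵃᵗ = 1.1389
  T = 335.4 K: ΣzᵢP/Pᵢˢᵃᵗ = 1.0548
  T = 336.5 K: ΣzᵢP/Pᵢˢᵃᵗ = 1.0154
  T = 337.1 K: ΣzᵢP/Pᵢˢᵃᵗ = 0.9947
Interpolating between 336.5 K and 337.1 K gives T ≈ 336.9 K.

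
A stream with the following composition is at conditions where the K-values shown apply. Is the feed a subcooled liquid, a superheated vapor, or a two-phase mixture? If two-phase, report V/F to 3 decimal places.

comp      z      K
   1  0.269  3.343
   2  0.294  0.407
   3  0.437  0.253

ΣzᵢKᵢ = 1.129; Σzᵢ/Kᵢ = 2.530.
Both exceed 1, so a two-phase solution exists.
Rachford–Rice: g(ψ) = Σ zᵢ(Kᵢ−1)/(1+ψ(Kᵢ−1)) = 0.
Newton iteration, ψ⁰ = 0.5:
  ψ = 0.500: g = -0.4786, g' = -1.143 → ψ = 0.081
  ψ = 0.081: g = -0.0014, g' = -1.432 → ψ = 0.080
Converged at ψ = 0.080.

two-phase, V/F = 0.080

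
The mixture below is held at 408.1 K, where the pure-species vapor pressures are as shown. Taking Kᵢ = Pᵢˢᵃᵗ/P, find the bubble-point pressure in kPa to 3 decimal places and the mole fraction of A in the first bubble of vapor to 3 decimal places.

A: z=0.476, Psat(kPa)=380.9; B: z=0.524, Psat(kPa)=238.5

Pbub = 306.282 kPa, y_A = 0.592

At the bubble point ψ → 0, so ΣzᵢKᵢ = 1 with Kᵢ = Pᵢˢᵃᵗ/P ⇒ P = ΣzᵢPᵢˢᵃᵗ.
P = 0.476·380.9 + 0.524·238.5 = 306.282 kPa
yᵢ = zᵢPᵢˢᵃᵗ/P ⇒ y_A = 0.476·380.9/306.282 = 0.592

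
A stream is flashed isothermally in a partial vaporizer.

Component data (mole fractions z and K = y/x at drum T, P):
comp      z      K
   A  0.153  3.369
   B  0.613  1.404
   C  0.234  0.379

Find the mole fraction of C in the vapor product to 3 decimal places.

Material balance + equilibrium reduce to Σ zᵢ(Kᵢ−1)/(1+ψ(Kᵢ−1)) = 0.
Feasibility: ΣzᵢKᵢ = 1.465, Σzᵢ/Kᵢ = 1.099 — both > 1, two phases present.
Newton–Raphson from ψ = 0.5:
  ψ = 0.500: g = 0.1612, g' = -0.439 → ψ = 0.867
  ψ = 0.867: g = -0.0128, g' = -0.571 → ψ = 0.845
  ψ = 0.845: g = -0.0002, g' = -0.550 → ψ = 0.844
Converged at ψ = 0.844.
Compositions from xᵢ = zᵢ/(1+ψ(Kᵢ−1)), yᵢ = Kᵢxᵢ:
  A: x = 0.051, y = 0.172
  B: x = 0.457, y = 0.642
  C: x = 0.492, y = 0.186

y_C = 0.186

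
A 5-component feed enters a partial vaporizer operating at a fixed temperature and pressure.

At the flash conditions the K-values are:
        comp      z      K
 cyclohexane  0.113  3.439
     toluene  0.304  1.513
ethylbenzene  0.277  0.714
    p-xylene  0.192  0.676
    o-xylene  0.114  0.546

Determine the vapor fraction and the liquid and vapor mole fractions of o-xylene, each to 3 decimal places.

ψ = 0.552, x_o-xylene = 0.152, y_o-xylene = 0.083

Newton iteration, ψ⁰ = 0.52:
  ψ = 0.520: g = 0.0090, g' = -0.281 → ψ = 0.552
Converged at ψ = 0.552.
Compositions from xᵢ = zᵢ/(1+ψ(Kᵢ−1)), yᵢ = Kᵢxᵢ:
  cyclohexane: x = 0.048, y = 0.166
  toluene: x = 0.237, y = 0.358
  ethylbenzene: x = 0.329, y = 0.235
  p-xylene: x = 0.234, y = 0.158
  o-xylene: x = 0.152, y = 0.083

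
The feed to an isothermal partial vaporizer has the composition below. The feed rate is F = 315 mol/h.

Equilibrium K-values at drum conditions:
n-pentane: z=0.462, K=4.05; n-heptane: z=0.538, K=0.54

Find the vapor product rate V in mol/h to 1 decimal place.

Rachford–Rice: g(V/F) = Σ zᵢ(Kᵢ−1)/(1+V/F(Kᵢ−1)) = 0.
Feasibility: ΣzᵢKᵢ = 2.162, Σzᵢ/Kᵢ = 1.110 — both > 1, two phases present.
Iterate (Newton) starting at V/F = 0.69:
  V/F = 0.690: g = 0.0913, g' = -0.690 → V/F = 0.822
  V/F = 0.822: g = 0.0036, g' = -0.644 → V/F = 0.828
Converged at V/F = 0.828.
Then V = V/F·F = 0.8280·315 = 260.8 mol/h and L = F − V = 54.2 mol/h.

V = 260.8 mol/h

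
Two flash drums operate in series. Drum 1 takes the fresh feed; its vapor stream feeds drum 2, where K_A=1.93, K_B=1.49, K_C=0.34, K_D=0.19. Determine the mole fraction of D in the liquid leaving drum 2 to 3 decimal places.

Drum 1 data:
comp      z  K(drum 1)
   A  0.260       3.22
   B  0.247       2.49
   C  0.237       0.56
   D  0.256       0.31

Drum 1:
Rachford–Rice: g(ψ₁) = Σ zᵢ(Kᵢ−1)/(1+ψ₁(Kᵢ−1)) = 0.
Check two-phase: ΣzᵢKᵢ = 1.664 > 1 and Σzᵢ/Kᵢ = 1.429 > 1, so g(0) = 0.664 > 0 and g(1) = -0.429 < 0.
Iterate (Newton) starting at ψ₁ = 0.46:
  ψ₁ = 0.460: g = 0.1144, g' = -0.840 → ψ₁ = 0.596
  ψ₁ = 0.596: g = 0.0019, g' = -0.827 → ψ₁ = 0.598
Converged at ψ₁ = 0.598.
Drum-1 compositions:
  A: x = 0.112, y = 0.360
  B: x = 0.131, y = 0.325
  C: x = 0.322, y = 0.180
  D: x = 0.436, y = 0.135
Drum-2 feed = drum-1 vapor: z₂ = (0.3595, 0.3251, 0.1802, 0.1352).
Drum 2:
Material balance + equilibrium reduce to Σ zᵢ(Kᵢ−1)/(1+ψ₂(Kᵢ−1)) = 0.
g(0) = ΣzᵢKᵢ − 1 = 0.265 and g(1) = 1 − Σzᵢ/Kᵢ = -0.646, so a root lies in (0, 1).
Iterate (Newton) starting at ψ₂ = 0.5:
  ψ₂ = 0.500: g = -0.0053, g' = -0.621 → ψ₂ = 0.491
Converged at ψ₂ = 0.491.
  A: x = 0.247, y = 0.476
  B: x = 0.262, y = 0.390
  C: x = 0.267, y = 0.091
  D: x = 0.225, y = 0.043

x_D (drum 2) = 0.225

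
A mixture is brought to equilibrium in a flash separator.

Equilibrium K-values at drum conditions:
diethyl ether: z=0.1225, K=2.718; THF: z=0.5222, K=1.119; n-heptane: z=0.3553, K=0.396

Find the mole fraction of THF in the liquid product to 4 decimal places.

x_THF = 0.5142

Let β = V/F and solve Σ zᵢ(Kᵢ−1)/(1+β(Kᵢ−1)) = 0.
Feasibility: ΣzᵢKᵢ = 1.0580, Σzᵢ/Kᵢ = 1.4090 — both > 1, two phases present.
Newton iteration, β⁰ = 0.67:
  β = 0.6700: g = -0.20509, g' = -0.4502 → β = 0.2145
  β = 0.2145: g = -0.03215, g' = -0.3712 → β = 0.1278
  β = 0.1278: g = 0.00121, g' = -0.4025 → β = 0.1308
Converged at β = 0.1308.
Compositions from xᵢ = zᵢ/(1+β(Kᵢ−1)), yᵢ = Kᵢxᵢ:
  diethyl ether: x = 0.1000, y = 0.2718
  THF: x = 0.5142, y = 0.5754
  n-heptane: x = 0.3858, y = 0.1528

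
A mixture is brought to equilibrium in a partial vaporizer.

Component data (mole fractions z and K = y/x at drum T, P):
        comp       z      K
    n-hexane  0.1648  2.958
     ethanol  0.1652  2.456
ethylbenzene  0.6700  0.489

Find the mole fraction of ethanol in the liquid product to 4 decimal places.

x_ethanol = 0.1210

Material balance + equilibrium reduce to Σ zᵢ(Kᵢ−1)/(1+V/F(Kᵢ−1)) = 0.
g(0) = ΣzᵢKᵢ − 1 = 0.2208 and g(1) = 1 − Σzᵢ/Kᵢ = -0.4931, so a root lies in (0, 1).
Newton iteration, V/F⁰ = 0.5:
  V/F = 0.5000: g = -0.15762, g' = -0.5942 → V/F = 0.2348
  V/F = 0.2348: g = 0.01128, g' = -0.7170 → V/F = 0.2505
  V/F = 0.2505: g = 0.00012, g' = -0.7025 → V/F = 0.2507
Converged at V/F = 0.2507.
Compositions from xᵢ = zᵢ/(1+V/F(Kᵢ−1)), yᵢ = Kᵢxᵢ:
  n-hexane: x = 0.1105, y = 0.3270
  ethanol: x = 0.1210, y = 0.2972
  ethylbenzene: x = 0.7684, y = 0.3758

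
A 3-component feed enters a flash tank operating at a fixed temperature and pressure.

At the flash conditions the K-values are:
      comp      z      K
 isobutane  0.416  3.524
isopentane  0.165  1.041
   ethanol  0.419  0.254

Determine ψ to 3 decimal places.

ψ = 0.475

Material balance + equilibrium reduce to Σ zᵢ(Kᵢ−1)/(1+ψ(Kᵢ−1)) = 0.
g(0) = ΣzᵢKᵢ − 1 = 0.744 and g(1) = 1 − Σzᵢ/Kᵢ = -0.926, so a root lies in (0, 1).
Iterate (Newton) starting at ψ = 0.5:
  ψ = 0.500: g = -0.0277, g' = -1.111 → ψ = 0.475
Converged at ψ = 0.475.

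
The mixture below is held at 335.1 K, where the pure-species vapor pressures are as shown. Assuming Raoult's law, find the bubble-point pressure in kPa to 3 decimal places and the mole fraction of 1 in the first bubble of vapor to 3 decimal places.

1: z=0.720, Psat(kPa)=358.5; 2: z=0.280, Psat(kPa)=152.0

At the bubble point ψ → 0, so ΣzᵢKᵢ = 1 with Kᵢ = Pᵢˢᵃᵗ/P ⇒ P = ΣzᵢPᵢˢᵃᵗ.
P = 0.720·358.5 + 0.280·152.0 = 300.680 kPa
yᵢ = zᵢPᵢˢᵃᵗ/P ⇒ y_1 = 0.720·358.5/300.680 = 0.858

Pbub = 300.680 kPa, y_1 = 0.858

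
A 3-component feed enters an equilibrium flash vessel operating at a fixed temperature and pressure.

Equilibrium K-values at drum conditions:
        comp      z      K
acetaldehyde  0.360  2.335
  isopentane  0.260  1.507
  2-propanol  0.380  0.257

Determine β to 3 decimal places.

Newton–Raphson from β = 0.5:
  β = 0.500: g = -0.0559, g' = -0.804 → β = 0.431
  β = 0.431: g = -0.0018, g' = -0.757 → β = 0.428
Converged at β = 0.428.

β = 0.428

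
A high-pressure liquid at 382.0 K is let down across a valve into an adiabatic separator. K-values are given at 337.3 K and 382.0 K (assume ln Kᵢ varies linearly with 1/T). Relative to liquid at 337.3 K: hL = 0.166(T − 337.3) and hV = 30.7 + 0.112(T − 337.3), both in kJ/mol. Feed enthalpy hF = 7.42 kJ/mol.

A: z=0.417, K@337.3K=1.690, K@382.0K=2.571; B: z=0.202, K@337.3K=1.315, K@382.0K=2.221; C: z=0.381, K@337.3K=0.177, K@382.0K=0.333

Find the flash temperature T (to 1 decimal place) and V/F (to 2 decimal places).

Adiabatic flash: solve Rachford–Rice at each trial T, then check hF = ψ·hV(T) + (1−ψ)·hL(T).
  T = 337.3 K: K = (1.690, 1.315, 0.177), RR gives ψ = 0.078, H_out = 2.399 kJ/mol
  T = 382.0 K: K = (2.571, 2.221, 0.333), RR gives ψ = 0.665, H_out = 26.224 kJ/mol
  T = 359.6 K: K = (2.111, 1.736, 0.247), RR gives ψ = 0.433, H_out = 16.480 kJ/mol
  T = 348.5 K: K = (1.896, 1.519, 0.211), RR gives ψ = 0.286, H_out = 10.478 kJ/mol
  T = 342.9 K: K = (1.792, 1.415, 0.193), RR gives ψ = 0.193, H_out = 6.797 kJ/mol
  T = 345.7 K: K = (1.844, 1.466, 0.202), RR gives ψ = 0.242, H_out = 8.710 kJ/mol
  T = 344.3 K: K = (1.818, 1.440, 0.198), RR gives ψ = 0.218, H_out = 7.774 kJ/mol
Linear interpolation between T = 342.9 (H_out = 6.797) and T = 344.3 (H_out = 7.774) on hF = 7.42 gives T ≈ 343.8 K, at which ψ = 0.21.

T = 343.8 K, V/F = 0.21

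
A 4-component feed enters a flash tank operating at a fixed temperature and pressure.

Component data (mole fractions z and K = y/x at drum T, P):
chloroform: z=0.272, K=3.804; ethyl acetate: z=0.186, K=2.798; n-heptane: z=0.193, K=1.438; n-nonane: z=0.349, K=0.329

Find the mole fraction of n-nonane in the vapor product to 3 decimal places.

Let ψ = V/F and solve Σ zᵢ(Kᵢ−1)/(1+ψ(Kᵢ−1)) = 0.
g(0) = ΣzᵢKᵢ − 1 = 0.947 and g(1) = 1 − Σzᵢ/Kᵢ = -0.333, so a root lies in (0, 1).
Iterate (Newton) starting at ψ = 0.67:
  ψ = 0.670: g = 0.0565, g' = -0.923 → ψ = 0.731
  ψ = 0.731: g = -0.0013, g' = -0.969 → ψ = 0.730
Converged at ψ = 0.730.
Compositions from xᵢ = zᵢ/(1+ψ(Kᵢ−1)), yᵢ = Kᵢxᵢ:
  chloroform: x = 0.089, y = 0.340
  ethyl acetate: x = 0.080, y = 0.225
  n-heptane: x = 0.146, y = 0.210
  n-nonane: x = 0.684, y = 0.225

y_n-nonane = 0.225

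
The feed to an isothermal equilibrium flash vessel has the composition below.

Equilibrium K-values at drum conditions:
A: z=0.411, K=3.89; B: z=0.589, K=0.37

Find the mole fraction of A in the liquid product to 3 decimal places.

Material balance + equilibrium reduce to Σ zᵢ(Kᵢ−1)/(1+ψ(Kᵢ−1)) = 0.
Check two-phase: ΣzᵢKᵢ = 1.817 > 1 and Σzᵢ/Kᵢ = 1.698 > 1, so g(0) = 0.817 > 0 and g(1) = -0.698 < 0.
Binary case is linear: z₁(K₁−1)(1+ψ(K₂−1)) + z₂(K₂−1)(1+ψ(K₁−1)) = 0
⇒ ψ = [z₁(K₁−1)+z₂(K₂−1)] / [−(K₁−1)(K₂−1)] = 0.8167/1.8207 = 0.449
Compositions from xᵢ = zᵢ/(1+ψ(Kᵢ−1)), yᵢ = Kᵢxᵢ:
  A: x = 0.179, y = 0.696
  B: x = 0.821, y = 0.304

x_A = 0.179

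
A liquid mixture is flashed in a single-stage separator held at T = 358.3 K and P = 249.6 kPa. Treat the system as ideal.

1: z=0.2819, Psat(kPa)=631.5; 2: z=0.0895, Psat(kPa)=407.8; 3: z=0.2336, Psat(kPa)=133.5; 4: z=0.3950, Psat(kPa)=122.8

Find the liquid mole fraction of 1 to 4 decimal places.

Raoult's law: Kᵢ = Pᵢˢᵃᵗ/P = Pᵢˢᵃᵗ/249.6.
  K_1 = 631.5/249.6 = 2.530048, K_2 = 407.8/249.6 = 1.633814, K_3 = 133.5/249.6 = 0.534856, K_4 = 122.8/249.6 = 0.491987
Material balance + equilibrium reduce to Σ zᵢ(Kᵢ−1)/(1+V/F(Kᵢ−1)) = 0.
g(0) = ΣzᵢKᵢ − 1 = 0.1787 and g(1) = 1 − Σzᵢ/Kᵢ = -0.4058, so a root lies in (0, 1).
Newton iteration, V/F⁰ = 0.54:
  V/F = 0.5400: g = -0.14318, g' = -0.5015 → V/F = 0.2545
  V/F = 0.2545: g = 0.00557, g' = -0.5680 → V/F = 0.2643
  V/F = 0.2643: g = 0.00003, g' = -0.5627 → V/F = 0.2644
Converged at V/F = 0.2644.
Compositions from xᵢ = zᵢ/(1+V/F(Kᵢ−1)), yᵢ = Kᵢxᵢ:
  1: x = 0.2007, y = 0.5078
  2: x = 0.0767, y = 0.1252
  3: x = 0.2664, y = 0.1425
  4: x = 0.4563, y = 0.2245

x_1 = 0.2007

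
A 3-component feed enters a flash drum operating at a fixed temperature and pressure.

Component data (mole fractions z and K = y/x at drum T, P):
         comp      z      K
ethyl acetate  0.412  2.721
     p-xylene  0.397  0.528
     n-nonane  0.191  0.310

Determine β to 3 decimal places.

Let β = V/F and solve Σ zᵢ(Kᵢ−1)/(1+β(Kᵢ−1)) = 0.
Check two-phase: ΣzᵢKᵢ = 1.390 > 1 and Σzᵢ/Kᵢ = 1.519 > 1, so g(0) = 0.390 > 0 and g(1) = -0.519 < 0.
Newton–Raphson from β = 0.62:
  β = 0.620: g = -0.1522, g' = -0.740 → β = 0.414
  β = 0.414: g = -0.0036, g' = -0.731 → β = 0.409
Converged at β = 0.409.

β = 0.409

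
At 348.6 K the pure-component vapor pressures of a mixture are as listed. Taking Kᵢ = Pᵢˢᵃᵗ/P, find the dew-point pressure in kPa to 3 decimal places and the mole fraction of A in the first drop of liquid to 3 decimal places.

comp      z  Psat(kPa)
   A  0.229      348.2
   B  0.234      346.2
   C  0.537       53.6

At the dew point ψ → 1, so Σzᵢ/Kᵢ = 1 with Kᵢ = Pᵢˢᵃᵗ/P ⇒ 1/P = Σzᵢ/Pᵢˢᵃᵗ.
1/P = 0.229/348.2 + 0.234/346.2 + 0.537/53.6 = 0.011352 ⇒ P = 88.088 kPa
xᵢ = zᵢP/Pᵢˢᵃᵗ ⇒ x_A = 0.229·88.088/348.2 = 0.058

Pdew = 88.088 kPa, x_A = 0.058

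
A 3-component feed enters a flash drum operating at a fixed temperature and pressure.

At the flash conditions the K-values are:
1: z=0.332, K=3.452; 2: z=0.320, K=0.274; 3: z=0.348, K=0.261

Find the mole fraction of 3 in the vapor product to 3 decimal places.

y_3 = 0.105

Newton iteration, ψ⁰ = 0.5:
  ψ = 0.500: g = -0.4069, g' = -1.297 → ψ = 0.186
  ψ = 0.186: g = -0.0079, g' = -1.422 → ψ = 0.181
Converged at ψ = 0.181.
Compositions from xᵢ = zᵢ/(1+ψ(Kᵢ−1)), yᵢ = Kᵢxᵢ:
  1: x = 0.230, y = 0.794
  2: x = 0.368, y = 0.101
  3: x = 0.402, y = 0.105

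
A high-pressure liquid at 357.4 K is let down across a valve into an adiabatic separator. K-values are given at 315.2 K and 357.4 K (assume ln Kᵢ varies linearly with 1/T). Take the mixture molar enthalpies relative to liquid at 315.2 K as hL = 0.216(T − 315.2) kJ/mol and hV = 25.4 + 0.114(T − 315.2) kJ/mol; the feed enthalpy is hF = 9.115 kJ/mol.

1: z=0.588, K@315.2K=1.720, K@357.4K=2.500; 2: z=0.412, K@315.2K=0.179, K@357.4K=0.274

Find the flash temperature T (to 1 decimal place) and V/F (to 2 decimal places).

T = 325.7 K, V/F = 0.28

Adiabatic flash: solve Rachford–Rice at each trial T, then check hF = ψ·hV(T) + (1−ψ)·hL(T).
  T = 315.2 K: K = (1.720, 0.179), RR gives ψ = 0.144, H_out = 3.657 kJ/mol
  T = 357.4 K: K = (2.500, 0.274), RR gives ψ = 0.535, H_out = 20.407 kJ/mol
  T = 336.3 K: K = (2.098, 0.224), RR gives ψ = 0.383, H_out = 13.461 kJ/mol
  T = 325.8 K: K = (1.907, 0.201), RR gives ψ = 0.282, H_out = 9.142 kJ/mol
  T = 320.5 K: K = (1.812, 0.190), RR gives ψ = 0.219, H_out = 6.585 kJ/mol
  T = 323.1 K: K = (1.858, 0.195), RR gives ψ = 0.251, H_out = 7.879 kJ/mol
  T = 324.5 K: K = (1.883, 0.198), RR gives ψ = 0.267, H_out = 8.543 kJ/mol
Linear interpolation between T = 324.5 (H_out = 8.543) and T = 325.8 (H_out = 9.142) on hF = 9.115 gives T ≈ 325.7 K, at which ψ = 0.28.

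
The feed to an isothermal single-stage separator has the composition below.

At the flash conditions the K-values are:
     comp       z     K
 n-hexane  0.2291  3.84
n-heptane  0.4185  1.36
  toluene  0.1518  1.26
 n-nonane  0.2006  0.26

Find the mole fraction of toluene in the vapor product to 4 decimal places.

y_toluene = 0.1589

Newton–Raphson from β = 0.66:
  β = 0.6600: g = 0.09162, g' = -0.6862 → β = 0.7935
  β = 0.7935: g = -0.00973, g' = -0.8591 → β = 0.7822
  β = 0.7822: g = -0.00012, g' = -0.8374 → β = 0.7820
Converged at β = 0.7820.
Compositions from xᵢ = zᵢ/(1+β(Kᵢ−1)), yᵢ = Kᵢxᵢ:
  n-hexane: x = 0.0711, y = 0.2731
  n-heptane: x = 0.3266, y = 0.4441
  toluene: x = 0.1261, y = 0.1589
  n-nonane: x = 0.4762, y = 0.1238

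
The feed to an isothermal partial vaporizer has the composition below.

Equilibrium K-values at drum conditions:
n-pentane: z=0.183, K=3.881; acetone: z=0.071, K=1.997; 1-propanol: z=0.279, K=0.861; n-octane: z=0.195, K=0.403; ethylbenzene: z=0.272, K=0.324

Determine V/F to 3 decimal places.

V/F = 0.210

Rachford–Rice: g(V/F) = Σ zᵢ(Kᵢ−1)/(1+V/F(Kᵢ−1)) = 0.
g(0) = ΣzᵢKᵢ − 1 = 0.259 and g(1) = 1 − Σzᵢ/Kᵢ = -0.730, so a root lies in (0, 1).
Iterate (Newton) starting at V/F = 0.5:
  V/F = 0.500: g = -0.2221, g' = -0.718 → V/F = 0.190
  V/F = 0.190: g = 0.0177, g' = -0.941 → V/F = 0.209
  V/F = 0.209: g = 0.0003, g' = -0.905 → V/F = 0.210
Converged at V/F = 0.210.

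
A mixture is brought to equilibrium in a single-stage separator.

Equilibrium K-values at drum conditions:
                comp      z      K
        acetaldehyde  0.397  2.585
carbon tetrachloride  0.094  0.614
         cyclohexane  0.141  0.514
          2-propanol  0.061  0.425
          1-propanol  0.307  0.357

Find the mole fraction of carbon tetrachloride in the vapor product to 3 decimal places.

Rachford–Rice: g(β) = Σ zᵢ(Kᵢ−1)/(1+β(Kᵢ−1)) = 0.
Feasibility: ΣzᵢKᵢ = 1.292, Σzᵢ/Kᵢ = 1.584 — both > 1, two phases present.
Newton–Raphson from β = 0.66:
  β = 0.660: g = -0.2415, g' = -0.771 → β = 0.347
  β = 0.347: g = -0.0161, g' = -0.724 → β = 0.325
Converged at β = 0.325.
Compositions from xᵢ = zᵢ/(1+β(Kᵢ−1)), yᵢ = Kᵢxᵢ:
  acetaldehyde: x = 0.262, y = 0.678
  carbon tetrachloride: x = 0.107, y = 0.066
  cyclohexane: x = 0.167, y = 0.086
  2-propanol: x = 0.075, y = 0.032
  1-propanol: x = 0.388, y = 0.139

y_carbon tetrachloride = 0.066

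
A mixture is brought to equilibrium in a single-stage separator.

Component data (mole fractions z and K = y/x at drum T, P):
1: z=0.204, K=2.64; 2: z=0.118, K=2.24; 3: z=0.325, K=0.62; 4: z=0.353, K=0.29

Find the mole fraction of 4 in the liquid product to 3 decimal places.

x_4 = 0.387

Material balance + equilibrium reduce to Σ zᵢ(Kᵢ−1)/(1+ψ(Kᵢ−1)) = 0.
Feasibility: ΣzᵢKᵢ = 1.107, Σzᵢ/Kᵢ = 1.871 — both > 1, two phases present.
Iterate (Newton) starting at ψ = 0.5:
  ψ = 0.500: g = -0.2669, g' = -0.734 → ψ = 0.136
  ψ = 0.136: g = -0.0092, g' = -0.770 → ψ = 0.124
  ψ = 0.124: g = 0.0001, g' = -0.780 → ψ = 0.125
Converged at ψ = 0.125.
Compositions from xᵢ = zᵢ/(1+ψ(Kᵢ−1)), yᵢ = Kᵢxᵢ:
  1: x = 0.169, y = 0.447
  2: x = 0.102, y = 0.229
  3: x = 0.341, y = 0.212
  4: x = 0.387, y = 0.112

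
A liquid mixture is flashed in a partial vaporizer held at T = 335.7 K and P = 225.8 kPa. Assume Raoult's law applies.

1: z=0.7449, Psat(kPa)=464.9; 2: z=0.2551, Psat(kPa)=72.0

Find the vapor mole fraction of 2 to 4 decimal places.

y_2 = 0.1940

Raoult's law: Kᵢ = Pᵢˢᵃᵗ/P = Pᵢˢᵃᵗ/225.8.
  K_1 = 464.9/225.8 = 2.058902, K_2 = 72.0/225.8 = 0.318866
Material balance + equilibrium reduce to Σ zᵢ(Kᵢ−1)/(1+β(Kᵢ−1)) = 0.
Feasibility: ΣzᵢKᵢ = 1.6150, Σzᵢ/Kᵢ = 1.1618 — both > 1, two phases present.
Binary case is linear: z₁(K₁−1)(1+β(K₂−1)) + z₂(K₂−1)(1+β(K₁−1)) = 0
⇒ β = [z₁(K₁−1)+z₂(K₂−1)] / [−(K₁−1)(K₂−1)] = 0.61502/0.72125 = 0.8527
Compositions from xᵢ = zᵢ/(1+β(Kᵢ−1)), yᵢ = Kᵢxᵢ:
  1: x = 0.3914, y = 0.8060
  2: x = 0.6086, y = 0.1940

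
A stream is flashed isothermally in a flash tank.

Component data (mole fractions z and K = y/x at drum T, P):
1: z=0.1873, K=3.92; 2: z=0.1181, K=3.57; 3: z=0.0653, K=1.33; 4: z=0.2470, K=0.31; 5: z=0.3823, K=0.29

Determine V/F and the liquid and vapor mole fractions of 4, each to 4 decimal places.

V/F = 0.2383, x_4 = 0.2956, y_4 = 0.0916

Material balance + equilibrium reduce to Σ zᵢ(Kᵢ−1)/(1+V/F(Kᵢ−1)) = 0.
Check two-phase: ΣzᵢKᵢ = 1.4301 > 1 and Σzᵢ/Kᵢ = 2.2450 > 1, so g(0) = 0.4301 > 0 and g(1) = -1.2450 < 0.
Newton iteration, V/F⁰ = 0.5:
  V/F = 0.5000: g = -0.30737, g' = -1.1559 → V/F = 0.2341
  V/F = 0.2341: g = 0.00559, g' = -1.3182 → V/F = 0.2383
Converged at V/F = 0.2383.
Compositions from xᵢ = zᵢ/(1+V/F(Kᵢ−1)), yᵢ = Kᵢxᵢ:
  1: x = 0.1104, y = 0.4329
  2: x = 0.0732, y = 0.2615
  3: x = 0.0605, y = 0.0805
  4: x = 0.2956, y = 0.0916
  5: x = 0.4602, y = 0.1334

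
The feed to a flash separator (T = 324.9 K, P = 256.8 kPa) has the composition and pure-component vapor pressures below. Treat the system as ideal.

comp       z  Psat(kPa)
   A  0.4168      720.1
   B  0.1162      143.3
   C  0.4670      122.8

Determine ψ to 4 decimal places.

Raoult's law: Kᵢ = Pᵢˢᵃᵗ/P = Pᵢˢᵃᵗ/256.8.
  K_A = 720.1/256.8 = 2.804128, K_B = 143.3/256.8 = 0.558022, K_C = 122.8/256.8 = 0.478193
Let ψ = V/F and solve Σ zᵢ(Kᵢ−1)/(1+ψ(Kᵢ−1)) = 0.
Feasibility: ΣzᵢKᵢ = 1.4569, Σzᵢ/Kᵢ = 1.3335 — both > 1, two phases present.
Iterate (Newton) starting at ψ = 0.45:
  ψ = 0.4500: g = 0.03245, g' = -0.6658 → ψ = 0.4987
  ψ = 0.4987: g = 0.00052, g' = -0.6456 → ψ = 0.4995
Converged at ψ = 0.4995.

ψ = 0.4995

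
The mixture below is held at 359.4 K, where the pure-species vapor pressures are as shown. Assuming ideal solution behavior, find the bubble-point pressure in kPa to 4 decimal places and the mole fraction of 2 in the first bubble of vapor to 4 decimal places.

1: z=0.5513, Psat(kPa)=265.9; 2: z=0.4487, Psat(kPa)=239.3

At the bubble point ψ → 0, so ΣzᵢKᵢ = 1 with Kᵢ = Pᵢˢᵃᵗ/P ⇒ P = ΣzᵢPᵢˢᵃᵗ.
P = 0.5513·265.9 + 0.4487·239.3 = 253.9646 kPa
yᵢ = zᵢPᵢˢᵃᵗ/P ⇒ y_2 = 0.4487·239.3/253.9646 = 0.4228

Pbub = 253.9646 kPa, y_2 = 0.4228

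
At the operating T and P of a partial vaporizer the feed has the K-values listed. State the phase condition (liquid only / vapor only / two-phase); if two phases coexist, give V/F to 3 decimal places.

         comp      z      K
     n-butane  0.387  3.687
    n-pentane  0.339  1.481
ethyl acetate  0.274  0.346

two-phase, V/F = 0.882

ΣzᵢKᵢ = 2.024; Σzᵢ/Kᵢ = 1.126.
Both exceed 1, so a two-phase solution exists.
Newton–Raphson from ψ = 0.5:
  ψ = 0.500: g = 0.3089, g' = -0.818 → ψ = 0.877
  ψ = 0.877: g = 0.0039, g' = -0.932 → ψ = 0.882
Converged at ψ = 0.882.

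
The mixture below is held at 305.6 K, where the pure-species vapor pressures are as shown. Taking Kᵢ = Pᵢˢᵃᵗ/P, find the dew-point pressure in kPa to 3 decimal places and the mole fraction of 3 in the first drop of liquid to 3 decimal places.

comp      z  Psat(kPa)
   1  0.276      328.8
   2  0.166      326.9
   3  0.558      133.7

At the dew point ψ → 1, so Σzᵢ/Kᵢ = 1 with Kᵢ = Pᵢˢᵃᵗ/P ⇒ 1/P = Σzᵢ/Pᵢˢᵃᵗ.
1/P = 0.276/328.8 + 0.166/326.9 + 0.558/133.7 = 0.005521 ⇒ P = 181.135 kPa
xᵢ = zᵢP/Pᵢˢᵃᵗ ⇒ x_3 = 0.558·181.135/133.7 = 0.756

Pdew = 181.135 kPa, x_3 = 0.756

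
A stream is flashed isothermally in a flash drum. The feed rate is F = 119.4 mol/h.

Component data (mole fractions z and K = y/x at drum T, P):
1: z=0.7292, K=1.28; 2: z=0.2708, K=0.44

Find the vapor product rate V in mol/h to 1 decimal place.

V = 40.0 mol/h

Rachford–Rice: g(ψ) = Σ zᵢ(Kᵢ−1)/(1+ψ(Kᵢ−1)) = 0.
Check two-phase: ΣzᵢKᵢ = 1.0525 > 1 and Σzᵢ/Kᵢ = 1.1851 > 1, so g(0) = 0.0525 > 0 and g(1) = -0.1851 < 0.
Binary case is linear: z₁(K₁−1)(1+ψ(K₂−1)) + z₂(K₂−1)(1+ψ(K₁−1)) = 0
⇒ ψ = [z₁(K₁−1)+z₂(K₂−1)] / [−(K₁−1)(K₂−1)] = 0.05253/0.15680 = 0.3350
Then V = ψ·F = 0.3350·119.4 = 40.0 mol/h and L = F − V = 79.4 mol/h.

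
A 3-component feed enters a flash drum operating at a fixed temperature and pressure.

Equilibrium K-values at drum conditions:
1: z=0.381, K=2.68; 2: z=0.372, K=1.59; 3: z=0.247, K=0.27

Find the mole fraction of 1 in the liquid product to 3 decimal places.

Rachford–Rice: g(β) = Σ zᵢ(Kᵢ−1)/(1+β(Kᵢ−1)) = 0.
Check two-phase: ΣzᵢKᵢ = 1.679 > 1 and Σzᵢ/Kᵢ = 1.291 > 1, so g(0) = 0.679 > 0 and g(1) = -0.291 < 0.
Newton–Raphson from β = 0.43:
  β = 0.430: g = 0.2839, g' = -0.724 → β = 0.822
  β = 0.822: g = -0.0340, g' = -1.071 → β = 0.790
  β = 0.790: g = -0.0013, g' = -0.994 → β = 0.789
Converged at β = 0.789.
Compositions from xᵢ = zᵢ/(1+β(Kᵢ−1)), yᵢ = Kᵢxᵢ:
  1: x = 0.164, y = 0.439
  2: x = 0.254, y = 0.404
  3: x = 0.582, y = 0.157

x_1 = 0.164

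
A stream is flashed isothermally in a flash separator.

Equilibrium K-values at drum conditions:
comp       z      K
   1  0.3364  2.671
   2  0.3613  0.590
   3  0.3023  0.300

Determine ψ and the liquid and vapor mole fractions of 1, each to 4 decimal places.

ψ = 0.2175, x_1 = 0.2467, y_1 = 0.6590

Iterate (Newton) starting at ψ = 0.5:
  ψ = 0.5000: g = -0.20563, g' = -0.7255 → ψ = 0.2166
  ψ = 0.2166: g = 0.00077, g' = -0.7854 → ψ = 0.2175
Converged at ψ = 0.2175.
Compositions from xᵢ = zᵢ/(1+ψ(Kᵢ−1)), yᵢ = Kᵢxᵢ:
  1: x = 0.2467, y = 0.6590
  2: x = 0.3967, y = 0.2340
  3: x = 0.3566, y = 0.1070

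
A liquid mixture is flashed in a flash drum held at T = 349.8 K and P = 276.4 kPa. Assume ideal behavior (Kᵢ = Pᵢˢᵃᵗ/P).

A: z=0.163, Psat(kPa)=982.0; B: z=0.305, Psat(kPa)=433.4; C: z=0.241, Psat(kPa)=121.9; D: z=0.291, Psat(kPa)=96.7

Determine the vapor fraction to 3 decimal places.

Raoult's law: Kᵢ = Pᵢˢᵃᵗ/P = Pᵢˢᵃᵗ/276.4.
  K_A = 982.0/276.4 = 3.55282, K_B = 433.4/276.4 = 1.56802, K_C = 121.9/276.4 = 0.44103, K_D = 96.7/276.4 = 0.34986
Rachford–Rice: g(ψ) = Σ zᵢ(Kᵢ−1)/(1+ψ(Kᵢ−1)) = 0.
g(0) = ΣzᵢKᵢ − 1 = 0.265 and g(1) = 1 − Σzᵢ/Kᵢ = -0.619, so a root lies in (0, 1).
Newton–Raphson from ψ = 0.32:
  ψ = 0.320: g = -0.0273, g' = -0.700 → ψ = 0.281
  ψ = 0.281: g = 0.0004, g' = -0.724 → ψ = 0.282
Converged at ψ = 0.282.

ψ = 0.282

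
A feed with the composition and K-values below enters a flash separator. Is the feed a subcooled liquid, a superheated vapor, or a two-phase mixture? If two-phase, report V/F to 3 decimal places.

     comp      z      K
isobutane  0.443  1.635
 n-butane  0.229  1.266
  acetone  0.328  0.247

two-phase, V/F = 0.240

ΣzᵢKᵢ = 1.095; Σzᵢ/Kᵢ = 1.780.
Both exceed 1, so a two-phase solution exists.
Let ψ = V/F and solve Σ zᵢ(Kᵢ−1)/(1+ψ(Kᵢ−1)) = 0.
Newton–Raphson from ψ = 0.5:
  ψ = 0.500: g = -0.1288, g' = -0.594 → ψ = 0.283
  ψ = 0.283: g = -0.0188, g' = -0.443 → ψ = 0.241
  ψ = 0.241: g = -0.0004, g' = -0.426 → ψ = 0.240
Converged at ψ = 0.240.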